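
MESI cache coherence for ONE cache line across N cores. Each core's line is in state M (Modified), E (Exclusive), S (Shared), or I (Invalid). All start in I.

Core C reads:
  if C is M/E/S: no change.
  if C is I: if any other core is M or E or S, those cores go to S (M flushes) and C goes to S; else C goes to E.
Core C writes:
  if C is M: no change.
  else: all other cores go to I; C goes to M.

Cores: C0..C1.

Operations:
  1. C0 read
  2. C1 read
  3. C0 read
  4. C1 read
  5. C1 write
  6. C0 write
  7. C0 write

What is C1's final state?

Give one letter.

Answer: I

Derivation:
Op 1: C0 read [C0 read from I: no other sharers -> C0=E (exclusive)] -> [E,I]
Op 2: C1 read [C1 read from I: others=['C0=E'] -> C1=S, others downsized to S] -> [S,S]
Op 3: C0 read [C0 read: already in S, no change] -> [S,S]
Op 4: C1 read [C1 read: already in S, no change] -> [S,S]
Op 5: C1 write [C1 write: invalidate ['C0=S'] -> C1=M] -> [I,M]
Op 6: C0 write [C0 write: invalidate ['C1=M'] -> C0=M] -> [M,I]
Op 7: C0 write [C0 write: already M (modified), no change] -> [M,I]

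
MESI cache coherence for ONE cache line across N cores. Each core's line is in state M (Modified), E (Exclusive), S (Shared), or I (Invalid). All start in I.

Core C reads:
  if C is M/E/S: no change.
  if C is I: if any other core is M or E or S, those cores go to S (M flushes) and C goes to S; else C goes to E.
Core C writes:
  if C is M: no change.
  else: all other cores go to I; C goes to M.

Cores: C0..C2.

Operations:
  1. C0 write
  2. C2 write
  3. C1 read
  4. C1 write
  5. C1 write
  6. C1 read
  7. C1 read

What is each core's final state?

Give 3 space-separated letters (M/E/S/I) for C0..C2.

Answer: I M I

Derivation:
Op 1: C0 write [C0 write: invalidate none -> C0=M] -> [M,I,I]
Op 2: C2 write [C2 write: invalidate ['C0=M'] -> C2=M] -> [I,I,M]
Op 3: C1 read [C1 read from I: others=['C2=M'] -> C1=S, others downsized to S] -> [I,S,S]
Op 4: C1 write [C1 write: invalidate ['C2=S'] -> C1=M] -> [I,M,I]
Op 5: C1 write [C1 write: already M (modified), no change] -> [I,M,I]
Op 6: C1 read [C1 read: already in M, no change] -> [I,M,I]
Op 7: C1 read [C1 read: already in M, no change] -> [I,M,I]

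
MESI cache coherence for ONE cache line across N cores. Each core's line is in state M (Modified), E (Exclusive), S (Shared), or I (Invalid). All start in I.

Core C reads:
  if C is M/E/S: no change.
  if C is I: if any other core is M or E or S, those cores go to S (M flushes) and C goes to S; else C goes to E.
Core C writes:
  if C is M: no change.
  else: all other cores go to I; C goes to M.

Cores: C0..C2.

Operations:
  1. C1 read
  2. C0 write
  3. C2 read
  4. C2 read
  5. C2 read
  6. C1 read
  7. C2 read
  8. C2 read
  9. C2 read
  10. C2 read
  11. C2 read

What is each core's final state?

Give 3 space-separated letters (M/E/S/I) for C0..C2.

Op 1: C1 read [C1 read from I: no other sharers -> C1=E (exclusive)] -> [I,E,I]
Op 2: C0 write [C0 write: invalidate ['C1=E'] -> C0=M] -> [M,I,I]
Op 3: C2 read [C2 read from I: others=['C0=M'] -> C2=S, others downsized to S] -> [S,I,S]
Op 4: C2 read [C2 read: already in S, no change] -> [S,I,S]
Op 5: C2 read [C2 read: already in S, no change] -> [S,I,S]
Op 6: C1 read [C1 read from I: others=['C0=S', 'C2=S'] -> C1=S, others downsized to S] -> [S,S,S]
Op 7: C2 read [C2 read: already in S, no change] -> [S,S,S]
Op 8: C2 read [C2 read: already in S, no change] -> [S,S,S]
Op 9: C2 read [C2 read: already in S, no change] -> [S,S,S]
Op 10: C2 read [C2 read: already in S, no change] -> [S,S,S]
Op 11: C2 read [C2 read: already in S, no change] -> [S,S,S]

Answer: S S S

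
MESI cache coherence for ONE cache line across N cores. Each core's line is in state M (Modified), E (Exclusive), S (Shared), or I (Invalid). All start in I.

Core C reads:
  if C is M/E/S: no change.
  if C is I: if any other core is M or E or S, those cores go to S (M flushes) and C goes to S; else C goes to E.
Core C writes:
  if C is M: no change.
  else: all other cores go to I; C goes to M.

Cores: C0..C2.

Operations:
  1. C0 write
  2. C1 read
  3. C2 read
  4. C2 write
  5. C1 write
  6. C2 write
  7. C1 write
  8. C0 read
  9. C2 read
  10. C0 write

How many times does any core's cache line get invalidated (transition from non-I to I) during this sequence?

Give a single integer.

Op 1: C0 write [C0 write: invalidate none -> C0=M] -> [M,I,I] (invalidations this op: 0; running total: 0)
Op 2: C1 read [C1 read from I: others=['C0=M'] -> C1=S, others downsized to S] -> [S,S,I] (invalidations this op: 0; running total: 0)
Op 3: C2 read [C2 read from I: others=['C0=S', 'C1=S'] -> C2=S, others downsized to S] -> [S,S,S] (invalidations this op: 0; running total: 0)
Op 4: C2 write [C2 write: invalidate ['C0=S', 'C1=S'] -> C2=M] -> [I,I,M] (invalidations this op: 2; running total: 2)
Op 5: C1 write [C1 write: invalidate ['C2=M'] -> C1=M] -> [I,M,I] (invalidations this op: 1; running total: 3)
Op 6: C2 write [C2 write: invalidate ['C1=M'] -> C2=M] -> [I,I,M] (invalidations this op: 1; running total: 4)
Op 7: C1 write [C1 write: invalidate ['C2=M'] -> C1=M] -> [I,M,I] (invalidations this op: 1; running total: 5)
Op 8: C0 read [C0 read from I: others=['C1=M'] -> C0=S, others downsized to S] -> [S,S,I] (invalidations this op: 0; running total: 5)
Op 9: C2 read [C2 read from I: others=['C0=S', 'C1=S'] -> C2=S, others downsized to S] -> [S,S,S] (invalidations this op: 0; running total: 5)
Op 10: C0 write [C0 write: invalidate ['C1=S', 'C2=S'] -> C0=M] -> [M,I,I] (invalidations this op: 2; running total: 7)

Answer: 7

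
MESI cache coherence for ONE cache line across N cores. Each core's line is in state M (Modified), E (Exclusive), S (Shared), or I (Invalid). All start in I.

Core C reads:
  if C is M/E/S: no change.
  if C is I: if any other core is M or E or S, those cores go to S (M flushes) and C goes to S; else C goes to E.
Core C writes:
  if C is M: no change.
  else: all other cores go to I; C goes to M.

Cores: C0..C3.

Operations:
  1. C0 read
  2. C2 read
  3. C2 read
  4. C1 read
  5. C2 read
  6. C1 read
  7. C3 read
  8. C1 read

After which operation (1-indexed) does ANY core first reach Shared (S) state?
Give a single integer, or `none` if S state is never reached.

Op 1: C0 read [C0 read from I: no other sharers -> C0=E (exclusive)] -> [E,I,I,I]
Op 2: C2 read [C2 read from I: others=['C0=E'] -> C2=S, others downsized to S] -> [S,I,S,I]
  -> First S state at op 2; remaining ops need not be traced.

Answer: 2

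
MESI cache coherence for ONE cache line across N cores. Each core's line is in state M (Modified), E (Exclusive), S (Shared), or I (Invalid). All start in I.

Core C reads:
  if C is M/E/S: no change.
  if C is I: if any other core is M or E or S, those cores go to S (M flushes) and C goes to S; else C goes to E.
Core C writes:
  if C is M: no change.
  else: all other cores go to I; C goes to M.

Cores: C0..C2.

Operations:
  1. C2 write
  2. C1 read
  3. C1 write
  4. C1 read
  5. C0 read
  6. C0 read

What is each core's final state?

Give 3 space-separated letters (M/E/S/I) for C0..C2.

Answer: S S I

Derivation:
Op 1: C2 write [C2 write: invalidate none -> C2=M] -> [I,I,M]
Op 2: C1 read [C1 read from I: others=['C2=M'] -> C1=S, others downsized to S] -> [I,S,S]
Op 3: C1 write [C1 write: invalidate ['C2=S'] -> C1=M] -> [I,M,I]
Op 4: C1 read [C1 read: already in M, no change] -> [I,M,I]
Op 5: C0 read [C0 read from I: others=['C1=M'] -> C0=S, others downsized to S] -> [S,S,I]
Op 6: C0 read [C0 read: already in S, no change] -> [S,S,I]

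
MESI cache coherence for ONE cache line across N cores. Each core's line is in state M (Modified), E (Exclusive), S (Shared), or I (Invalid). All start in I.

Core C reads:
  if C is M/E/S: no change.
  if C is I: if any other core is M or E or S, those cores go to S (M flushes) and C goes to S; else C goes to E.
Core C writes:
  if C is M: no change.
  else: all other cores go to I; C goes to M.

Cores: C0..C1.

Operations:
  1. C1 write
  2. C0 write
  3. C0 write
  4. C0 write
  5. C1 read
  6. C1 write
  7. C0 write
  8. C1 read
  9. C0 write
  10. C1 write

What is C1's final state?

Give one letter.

Answer: M

Derivation:
Op 1: C1 write [C1 write: invalidate none -> C1=M] -> [I,M]
Op 2: C0 write [C0 write: invalidate ['C1=M'] -> C0=M] -> [M,I]
Op 3: C0 write [C0 write: already M (modified), no change] -> [M,I]
Op 4: C0 write [C0 write: already M (modified), no change] -> [M,I]
Op 5: C1 read [C1 read from I: others=['C0=M'] -> C1=S, others downsized to S] -> [S,S]
Op 6: C1 write [C1 write: invalidate ['C0=S'] -> C1=M] -> [I,M]
Op 7: C0 write [C0 write: invalidate ['C1=M'] -> C0=M] -> [M,I]
Op 8: C1 read [C1 read from I: others=['C0=M'] -> C1=S, others downsized to S] -> [S,S]
Op 9: C0 write [C0 write: invalidate ['C1=S'] -> C0=M] -> [M,I]
Op 10: C1 write [C1 write: invalidate ['C0=M'] -> C1=M] -> [I,M]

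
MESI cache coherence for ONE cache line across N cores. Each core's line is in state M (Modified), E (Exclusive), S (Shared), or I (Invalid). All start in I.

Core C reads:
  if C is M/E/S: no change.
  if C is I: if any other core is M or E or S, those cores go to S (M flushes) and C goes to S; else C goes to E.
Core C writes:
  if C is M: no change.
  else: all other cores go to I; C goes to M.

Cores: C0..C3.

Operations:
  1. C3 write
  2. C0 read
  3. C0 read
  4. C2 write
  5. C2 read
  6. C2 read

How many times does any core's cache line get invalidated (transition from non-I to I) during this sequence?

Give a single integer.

Answer: 2

Derivation:
Op 1: C3 write [C3 write: invalidate none -> C3=M] -> [I,I,I,M] (invalidations this op: 0; running total: 0)
Op 2: C0 read [C0 read from I: others=['C3=M'] -> C0=S, others downsized to S] -> [S,I,I,S] (invalidations this op: 0; running total: 0)
Op 3: C0 read [C0 read: already in S, no change] -> [S,I,I,S] (invalidations this op: 0; running total: 0)
Op 4: C2 write [C2 write: invalidate ['C0=S', 'C3=S'] -> C2=M] -> [I,I,M,I] (invalidations this op: 2; running total: 2)
Op 5: C2 read [C2 read: already in M, no change] -> [I,I,M,I] (invalidations this op: 0; running total: 2)
Op 6: C2 read [C2 read: already in M, no change] -> [I,I,M,I] (invalidations this op: 0; running total: 2)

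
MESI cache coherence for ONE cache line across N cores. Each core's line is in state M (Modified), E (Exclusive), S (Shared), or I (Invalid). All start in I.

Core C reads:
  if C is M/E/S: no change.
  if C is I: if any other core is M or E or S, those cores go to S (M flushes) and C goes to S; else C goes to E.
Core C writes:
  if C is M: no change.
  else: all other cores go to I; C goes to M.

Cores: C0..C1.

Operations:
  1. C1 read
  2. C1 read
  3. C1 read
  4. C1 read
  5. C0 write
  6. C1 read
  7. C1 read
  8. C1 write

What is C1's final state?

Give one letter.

Answer: M

Derivation:
Op 1: C1 read [C1 read from I: no other sharers -> C1=E (exclusive)] -> [I,E]
Op 2: C1 read [C1 read: already in E, no change] -> [I,E]
Op 3: C1 read [C1 read: already in E, no change] -> [I,E]
Op 4: C1 read [C1 read: already in E, no change] -> [I,E]
Op 5: C0 write [C0 write: invalidate ['C1=E'] -> C0=M] -> [M,I]
Op 6: C1 read [C1 read from I: others=['C0=M'] -> C1=S, others downsized to S] -> [S,S]
Op 7: C1 read [C1 read: already in S, no change] -> [S,S]
Op 8: C1 write [C1 write: invalidate ['C0=S'] -> C1=M] -> [I,M]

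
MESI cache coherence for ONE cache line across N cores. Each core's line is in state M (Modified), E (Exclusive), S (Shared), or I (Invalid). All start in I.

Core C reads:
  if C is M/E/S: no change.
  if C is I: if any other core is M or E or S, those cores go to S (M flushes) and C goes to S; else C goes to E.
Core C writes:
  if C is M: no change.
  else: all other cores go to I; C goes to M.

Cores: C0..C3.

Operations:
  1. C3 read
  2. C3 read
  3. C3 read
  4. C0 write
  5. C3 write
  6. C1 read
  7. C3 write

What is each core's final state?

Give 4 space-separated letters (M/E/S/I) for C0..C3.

Answer: I I I M

Derivation:
Op 1: C3 read [C3 read from I: no other sharers -> C3=E (exclusive)] -> [I,I,I,E]
Op 2: C3 read [C3 read: already in E, no change] -> [I,I,I,E]
Op 3: C3 read [C3 read: already in E, no change] -> [I,I,I,E]
Op 4: C0 write [C0 write: invalidate ['C3=E'] -> C0=M] -> [M,I,I,I]
Op 5: C3 write [C3 write: invalidate ['C0=M'] -> C3=M] -> [I,I,I,M]
Op 6: C1 read [C1 read from I: others=['C3=M'] -> C1=S, others downsized to S] -> [I,S,I,S]
Op 7: C3 write [C3 write: invalidate ['C1=S'] -> C3=M] -> [I,I,I,M]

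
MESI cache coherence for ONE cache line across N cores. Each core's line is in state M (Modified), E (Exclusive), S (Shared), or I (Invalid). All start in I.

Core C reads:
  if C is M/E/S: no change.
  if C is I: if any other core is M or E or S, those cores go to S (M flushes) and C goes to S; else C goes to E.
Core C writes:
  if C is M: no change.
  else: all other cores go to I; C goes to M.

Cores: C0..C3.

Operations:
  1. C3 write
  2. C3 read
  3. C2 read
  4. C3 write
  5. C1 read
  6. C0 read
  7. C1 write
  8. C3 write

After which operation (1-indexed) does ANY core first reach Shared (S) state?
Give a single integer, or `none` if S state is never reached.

Answer: 3

Derivation:
Op 1: C3 write [C3 write: invalidate none -> C3=M] -> [I,I,I,M]
Op 2: C3 read [C3 read: already in M, no change] -> [I,I,I,M]
Op 3: C2 read [C2 read from I: others=['C3=M'] -> C2=S, others downsized to S] -> [I,I,S,S]
  -> First S state at op 3; remaining ops need not be traced.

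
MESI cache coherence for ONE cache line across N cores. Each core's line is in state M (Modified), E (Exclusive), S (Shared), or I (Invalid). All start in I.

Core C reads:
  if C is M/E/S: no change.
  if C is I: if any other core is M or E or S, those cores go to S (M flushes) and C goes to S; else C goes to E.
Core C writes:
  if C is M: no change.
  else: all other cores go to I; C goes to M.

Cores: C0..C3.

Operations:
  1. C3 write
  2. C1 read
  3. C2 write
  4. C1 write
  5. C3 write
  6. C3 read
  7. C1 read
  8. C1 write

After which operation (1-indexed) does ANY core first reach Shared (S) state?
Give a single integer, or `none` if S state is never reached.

Answer: 2

Derivation:
Op 1: C3 write [C3 write: invalidate none -> C3=M] -> [I,I,I,M]
Op 2: C1 read [C1 read from I: others=['C3=M'] -> C1=S, others downsized to S] -> [I,S,I,S]
  -> First S state at op 2; remaining ops need not be traced.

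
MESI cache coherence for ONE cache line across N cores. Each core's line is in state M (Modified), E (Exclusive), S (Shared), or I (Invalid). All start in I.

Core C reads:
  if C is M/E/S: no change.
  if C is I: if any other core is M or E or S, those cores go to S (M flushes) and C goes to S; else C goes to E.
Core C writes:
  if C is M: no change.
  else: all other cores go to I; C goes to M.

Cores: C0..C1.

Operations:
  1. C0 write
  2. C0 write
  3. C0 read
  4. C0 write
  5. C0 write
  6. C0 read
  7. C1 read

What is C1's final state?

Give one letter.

Op 1: C0 write [C0 write: invalidate none -> C0=M] -> [M,I]
Op 2: C0 write [C0 write: already M (modified), no change] -> [M,I]
Op 3: C0 read [C0 read: already in M, no change] -> [M,I]
Op 4: C0 write [C0 write: already M (modified), no change] -> [M,I]
Op 5: C0 write [C0 write: already M (modified), no change] -> [M,I]
Op 6: C0 read [C0 read: already in M, no change] -> [M,I]
Op 7: C1 read [C1 read from I: others=['C0=M'] -> C1=S, others downsized to S] -> [S,S]

Answer: S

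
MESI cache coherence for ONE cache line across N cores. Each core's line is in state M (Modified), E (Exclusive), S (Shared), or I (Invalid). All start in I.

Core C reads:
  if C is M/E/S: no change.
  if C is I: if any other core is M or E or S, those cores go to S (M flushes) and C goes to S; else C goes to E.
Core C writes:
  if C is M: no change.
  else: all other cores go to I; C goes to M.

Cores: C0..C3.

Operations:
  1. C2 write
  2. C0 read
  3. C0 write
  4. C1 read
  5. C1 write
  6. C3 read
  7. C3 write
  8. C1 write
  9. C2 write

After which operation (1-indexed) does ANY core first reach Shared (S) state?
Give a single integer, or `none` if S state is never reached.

Op 1: C2 write [C2 write: invalidate none -> C2=M] -> [I,I,M,I]
Op 2: C0 read [C0 read from I: others=['C2=M'] -> C0=S, others downsized to S] -> [S,I,S,I]
  -> First S state at op 2; remaining ops need not be traced.

Answer: 2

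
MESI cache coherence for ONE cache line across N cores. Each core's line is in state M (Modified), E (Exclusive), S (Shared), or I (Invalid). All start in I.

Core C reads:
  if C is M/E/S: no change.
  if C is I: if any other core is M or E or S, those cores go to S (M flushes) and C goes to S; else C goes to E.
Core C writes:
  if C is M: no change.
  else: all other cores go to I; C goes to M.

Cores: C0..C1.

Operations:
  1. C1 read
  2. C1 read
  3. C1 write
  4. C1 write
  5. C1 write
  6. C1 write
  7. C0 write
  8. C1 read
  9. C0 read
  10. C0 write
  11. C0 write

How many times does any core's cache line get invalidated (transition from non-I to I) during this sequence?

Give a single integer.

Op 1: C1 read [C1 read from I: no other sharers -> C1=E (exclusive)] -> [I,E] (invalidations this op: 0; running total: 0)
Op 2: C1 read [C1 read: already in E, no change] -> [I,E] (invalidations this op: 0; running total: 0)
Op 3: C1 write [C1 write: invalidate none -> C1=M] -> [I,M] (invalidations this op: 0; running total: 0)
Op 4: C1 write [C1 write: already M (modified), no change] -> [I,M] (invalidations this op: 0; running total: 0)
Op 5: C1 write [C1 write: already M (modified), no change] -> [I,M] (invalidations this op: 0; running total: 0)
Op 6: C1 write [C1 write: already M (modified), no change] -> [I,M] (invalidations this op: 0; running total: 0)
Op 7: C0 write [C0 write: invalidate ['C1=M'] -> C0=M] -> [M,I] (invalidations this op: 1; running total: 1)
Op 8: C1 read [C1 read from I: others=['C0=M'] -> C1=S, others downsized to S] -> [S,S] (invalidations this op: 0; running total: 1)
Op 9: C0 read [C0 read: already in S, no change] -> [S,S] (invalidations this op: 0; running total: 1)
Op 10: C0 write [C0 write: invalidate ['C1=S'] -> C0=M] -> [M,I] (invalidations this op: 1; running total: 2)
Op 11: C0 write [C0 write: already M (modified), no change] -> [M,I] (invalidations this op: 0; running total: 2)

Answer: 2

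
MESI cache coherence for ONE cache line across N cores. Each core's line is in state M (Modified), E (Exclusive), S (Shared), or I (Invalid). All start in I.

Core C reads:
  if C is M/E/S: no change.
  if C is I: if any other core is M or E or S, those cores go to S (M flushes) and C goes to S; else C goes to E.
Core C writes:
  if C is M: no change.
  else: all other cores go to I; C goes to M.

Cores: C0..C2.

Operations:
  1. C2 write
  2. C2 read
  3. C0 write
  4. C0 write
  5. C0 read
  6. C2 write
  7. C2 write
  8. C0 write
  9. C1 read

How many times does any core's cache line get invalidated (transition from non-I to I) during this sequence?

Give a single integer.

Answer: 3

Derivation:
Op 1: C2 write [C2 write: invalidate none -> C2=M] -> [I,I,M] (invalidations this op: 0; running total: 0)
Op 2: C2 read [C2 read: already in M, no change] -> [I,I,M] (invalidations this op: 0; running total: 0)
Op 3: C0 write [C0 write: invalidate ['C2=M'] -> C0=M] -> [M,I,I] (invalidations this op: 1; running total: 1)
Op 4: C0 write [C0 write: already M (modified), no change] -> [M,I,I] (invalidations this op: 0; running total: 1)
Op 5: C0 read [C0 read: already in M, no change] -> [M,I,I] (invalidations this op: 0; running total: 1)
Op 6: C2 write [C2 write: invalidate ['C0=M'] -> C2=M] -> [I,I,M] (invalidations this op: 1; running total: 2)
Op 7: C2 write [C2 write: already M (modified), no change] -> [I,I,M] (invalidations this op: 0; running total: 2)
Op 8: C0 write [C0 write: invalidate ['C2=M'] -> C0=M] -> [M,I,I] (invalidations this op: 1; running total: 3)
Op 9: C1 read [C1 read from I: others=['C0=M'] -> C1=S, others downsized to S] -> [S,S,I] (invalidations this op: 0; running total: 3)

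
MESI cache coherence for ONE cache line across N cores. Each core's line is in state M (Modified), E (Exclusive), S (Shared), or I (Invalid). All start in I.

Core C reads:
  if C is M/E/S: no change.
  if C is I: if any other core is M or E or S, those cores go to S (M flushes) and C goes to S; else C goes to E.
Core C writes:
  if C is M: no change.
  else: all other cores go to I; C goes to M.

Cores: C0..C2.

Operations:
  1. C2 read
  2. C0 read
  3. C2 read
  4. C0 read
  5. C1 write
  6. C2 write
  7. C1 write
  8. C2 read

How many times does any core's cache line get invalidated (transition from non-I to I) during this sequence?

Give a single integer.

Op 1: C2 read [C2 read from I: no other sharers -> C2=E (exclusive)] -> [I,I,E] (invalidations this op: 0; running total: 0)
Op 2: C0 read [C0 read from I: others=['C2=E'] -> C0=S, others downsized to S] -> [S,I,S] (invalidations this op: 0; running total: 0)
Op 3: C2 read [C2 read: already in S, no change] -> [S,I,S] (invalidations this op: 0; running total: 0)
Op 4: C0 read [C0 read: already in S, no change] -> [S,I,S] (invalidations this op: 0; running total: 0)
Op 5: C1 write [C1 write: invalidate ['C0=S', 'C2=S'] -> C1=M] -> [I,M,I] (invalidations this op: 2; running total: 2)
Op 6: C2 write [C2 write: invalidate ['C1=M'] -> C2=M] -> [I,I,M] (invalidations this op: 1; running total: 3)
Op 7: C1 write [C1 write: invalidate ['C2=M'] -> C1=M] -> [I,M,I] (invalidations this op: 1; running total: 4)
Op 8: C2 read [C2 read from I: others=['C1=M'] -> C2=S, others downsized to S] -> [I,S,S] (invalidations this op: 0; running total: 4)

Answer: 4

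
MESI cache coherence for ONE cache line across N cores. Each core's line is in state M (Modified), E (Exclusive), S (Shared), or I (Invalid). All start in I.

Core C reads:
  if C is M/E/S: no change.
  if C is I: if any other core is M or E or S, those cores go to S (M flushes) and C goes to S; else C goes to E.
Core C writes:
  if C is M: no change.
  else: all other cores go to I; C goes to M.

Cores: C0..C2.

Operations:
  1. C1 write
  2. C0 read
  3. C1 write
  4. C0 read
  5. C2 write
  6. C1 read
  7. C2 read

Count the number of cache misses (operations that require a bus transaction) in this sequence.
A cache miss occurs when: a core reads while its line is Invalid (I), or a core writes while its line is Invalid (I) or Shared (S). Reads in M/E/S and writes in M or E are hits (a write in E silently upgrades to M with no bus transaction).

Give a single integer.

Answer: 6

Derivation:
Op 1: C1 write [C1 write: invalidate none -> C1=M] -> [I,M,I] [MISS #1: write from I]
Op 2: C0 read [C0 read from I: others=['C1=M'] -> C0=S, others downsized to S] -> [S,S,I] [MISS #2: read from I]
Op 3: C1 write [C1 write: invalidate ['C0=S'] -> C1=M] -> [I,M,I] [MISS #3: write from S]
Op 4: C0 read [C0 read from I: others=['C1=M'] -> C0=S, others downsized to S] -> [S,S,I] [MISS #4: read from I]
Op 5: C2 write [C2 write: invalidate ['C0=S', 'C1=S'] -> C2=M] -> [I,I,M] [MISS #5: write from I]
Op 6: C1 read [C1 read from I: others=['C2=M'] -> C1=S, others downsized to S] -> [I,S,S] [MISS #6: read from I]
Op 7: C2 read [C2 read: already in S, no change] -> [I,S,S] [hit: read from S]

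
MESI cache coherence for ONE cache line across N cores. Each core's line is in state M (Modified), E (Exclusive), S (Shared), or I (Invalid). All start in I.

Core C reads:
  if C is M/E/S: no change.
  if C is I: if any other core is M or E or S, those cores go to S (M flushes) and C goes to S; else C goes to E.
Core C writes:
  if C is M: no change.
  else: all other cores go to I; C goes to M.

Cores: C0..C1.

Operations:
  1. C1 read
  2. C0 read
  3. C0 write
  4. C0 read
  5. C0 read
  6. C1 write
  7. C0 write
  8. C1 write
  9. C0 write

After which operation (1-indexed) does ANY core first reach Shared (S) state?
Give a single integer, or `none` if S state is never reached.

Answer: 2

Derivation:
Op 1: C1 read [C1 read from I: no other sharers -> C1=E (exclusive)] -> [I,E]
Op 2: C0 read [C0 read from I: others=['C1=E'] -> C0=S, others downsized to S] -> [S,S]
  -> First S state at op 2; remaining ops need not be traced.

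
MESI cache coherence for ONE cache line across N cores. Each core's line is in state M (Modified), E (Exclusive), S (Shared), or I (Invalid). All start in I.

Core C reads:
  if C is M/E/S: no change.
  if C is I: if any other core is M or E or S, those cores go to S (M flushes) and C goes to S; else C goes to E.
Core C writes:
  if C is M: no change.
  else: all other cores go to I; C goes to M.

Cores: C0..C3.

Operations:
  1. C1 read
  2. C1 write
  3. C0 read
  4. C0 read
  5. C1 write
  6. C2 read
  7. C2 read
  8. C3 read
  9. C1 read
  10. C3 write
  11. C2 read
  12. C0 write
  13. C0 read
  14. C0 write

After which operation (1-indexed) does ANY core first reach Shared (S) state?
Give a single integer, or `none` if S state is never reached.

Op 1: C1 read [C1 read from I: no other sharers -> C1=E (exclusive)] -> [I,E,I,I]
Op 2: C1 write [C1 write: invalidate none -> C1=M] -> [I,M,I,I]
Op 3: C0 read [C0 read from I: others=['C1=M'] -> C0=S, others downsized to S] -> [S,S,I,I]
  -> First S state at op 3; remaining ops need not be traced.

Answer: 3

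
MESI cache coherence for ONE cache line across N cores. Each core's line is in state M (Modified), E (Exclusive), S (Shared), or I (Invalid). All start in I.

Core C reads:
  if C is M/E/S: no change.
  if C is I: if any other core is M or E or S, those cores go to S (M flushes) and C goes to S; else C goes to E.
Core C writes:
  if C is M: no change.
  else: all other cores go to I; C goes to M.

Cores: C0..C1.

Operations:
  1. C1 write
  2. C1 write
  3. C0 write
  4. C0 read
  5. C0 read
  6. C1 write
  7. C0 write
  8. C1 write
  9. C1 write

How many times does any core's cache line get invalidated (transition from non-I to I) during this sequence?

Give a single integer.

Op 1: C1 write [C1 write: invalidate none -> C1=M] -> [I,M] (invalidations this op: 0; running total: 0)
Op 2: C1 write [C1 write: already M (modified), no change] -> [I,M] (invalidations this op: 0; running total: 0)
Op 3: C0 write [C0 write: invalidate ['C1=M'] -> C0=M] -> [M,I] (invalidations this op: 1; running total: 1)
Op 4: C0 read [C0 read: already in M, no change] -> [M,I] (invalidations this op: 0; running total: 1)
Op 5: C0 read [C0 read: already in M, no change] -> [M,I] (invalidations this op: 0; running total: 1)
Op 6: C1 write [C1 write: invalidate ['C0=M'] -> C1=M] -> [I,M] (invalidations this op: 1; running total: 2)
Op 7: C0 write [C0 write: invalidate ['C1=M'] -> C0=M] -> [M,I] (invalidations this op: 1; running total: 3)
Op 8: C1 write [C1 write: invalidate ['C0=M'] -> C1=M] -> [I,M] (invalidations this op: 1; running total: 4)
Op 9: C1 write [C1 write: already M (modified), no change] -> [I,M] (invalidations this op: 0; running total: 4)

Answer: 4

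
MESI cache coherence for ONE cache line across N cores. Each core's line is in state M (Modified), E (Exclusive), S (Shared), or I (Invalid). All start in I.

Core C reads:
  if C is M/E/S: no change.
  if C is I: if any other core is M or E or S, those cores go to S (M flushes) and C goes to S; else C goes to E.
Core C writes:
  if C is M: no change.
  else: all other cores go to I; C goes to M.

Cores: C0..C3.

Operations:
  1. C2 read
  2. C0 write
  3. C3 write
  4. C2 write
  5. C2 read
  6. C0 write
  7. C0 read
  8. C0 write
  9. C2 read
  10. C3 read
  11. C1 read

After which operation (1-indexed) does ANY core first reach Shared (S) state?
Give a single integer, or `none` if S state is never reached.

Answer: 9

Derivation:
Op 1: C2 read [C2 read from I: no other sharers -> C2=E (exclusive)] -> [I,I,E,I]
Op 2: C0 write [C0 write: invalidate ['C2=E'] -> C0=M] -> [M,I,I,I]
Op 3: C3 write [C3 write: invalidate ['C0=M'] -> C3=M] -> [I,I,I,M]
Op 4: C2 write [C2 write: invalidate ['C3=M'] -> C2=M] -> [I,I,M,I]
Op 5: C2 read [C2 read: already in M, no change] -> [I,I,M,I]
Op 6: C0 write [C0 write: invalidate ['C2=M'] -> C0=M] -> [M,I,I,I]
Op 7: C0 read [C0 read: already in M, no change] -> [M,I,I,I]
Op 8: C0 write [C0 write: already M (modified), no change] -> [M,I,I,I]
Op 9: C2 read [C2 read from I: others=['C0=M'] -> C2=S, others downsized to S] -> [S,I,S,I]
  -> First S state at op 9; remaining ops need not be traced.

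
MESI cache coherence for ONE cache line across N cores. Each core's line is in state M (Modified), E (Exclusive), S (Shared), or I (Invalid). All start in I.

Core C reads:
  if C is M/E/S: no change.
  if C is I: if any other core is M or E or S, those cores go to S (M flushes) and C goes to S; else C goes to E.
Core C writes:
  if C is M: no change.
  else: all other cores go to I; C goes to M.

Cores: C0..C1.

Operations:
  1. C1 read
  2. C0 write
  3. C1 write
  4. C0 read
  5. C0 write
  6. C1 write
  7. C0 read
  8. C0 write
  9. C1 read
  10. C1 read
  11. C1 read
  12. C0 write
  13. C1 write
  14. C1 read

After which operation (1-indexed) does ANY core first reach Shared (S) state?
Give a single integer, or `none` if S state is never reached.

Op 1: C1 read [C1 read from I: no other sharers -> C1=E (exclusive)] -> [I,E]
Op 2: C0 write [C0 write: invalidate ['C1=E'] -> C0=M] -> [M,I]
Op 3: C1 write [C1 write: invalidate ['C0=M'] -> C1=M] -> [I,M]
Op 4: C0 read [C0 read from I: others=['C1=M'] -> C0=S, others downsized to S] -> [S,S]
  -> First S state at op 4; remaining ops need not be traced.

Answer: 4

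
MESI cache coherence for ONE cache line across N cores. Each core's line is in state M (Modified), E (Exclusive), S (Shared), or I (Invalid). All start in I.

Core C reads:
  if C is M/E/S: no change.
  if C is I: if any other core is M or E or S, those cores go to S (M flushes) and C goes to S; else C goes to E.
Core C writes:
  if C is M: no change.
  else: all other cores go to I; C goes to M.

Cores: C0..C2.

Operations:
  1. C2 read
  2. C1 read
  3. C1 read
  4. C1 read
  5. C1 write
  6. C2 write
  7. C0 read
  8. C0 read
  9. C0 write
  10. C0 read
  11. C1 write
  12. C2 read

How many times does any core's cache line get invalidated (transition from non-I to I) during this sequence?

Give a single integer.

Op 1: C2 read [C2 read from I: no other sharers -> C2=E (exclusive)] -> [I,I,E] (invalidations this op: 0; running total: 0)
Op 2: C1 read [C1 read from I: others=['C2=E'] -> C1=S, others downsized to S] -> [I,S,S] (invalidations this op: 0; running total: 0)
Op 3: C1 read [C1 read: already in S, no change] -> [I,S,S] (invalidations this op: 0; running total: 0)
Op 4: C1 read [C1 read: already in S, no change] -> [I,S,S] (invalidations this op: 0; running total: 0)
Op 5: C1 write [C1 write: invalidate ['C2=S'] -> C1=M] -> [I,M,I] (invalidations this op: 1; running total: 1)
Op 6: C2 write [C2 write: invalidate ['C1=M'] -> C2=M] -> [I,I,M] (invalidations this op: 1; running total: 2)
Op 7: C0 read [C0 read from I: others=['C2=M'] -> C0=S, others downsized to S] -> [S,I,S] (invalidations this op: 0; running total: 2)
Op 8: C0 read [C0 read: already in S, no change] -> [S,I,S] (invalidations this op: 0; running total: 2)
Op 9: C0 write [C0 write: invalidate ['C2=S'] -> C0=M] -> [M,I,I] (invalidations this op: 1; running total: 3)
Op 10: C0 read [C0 read: already in M, no change] -> [M,I,I] (invalidations this op: 0; running total: 3)
Op 11: C1 write [C1 write: invalidate ['C0=M'] -> C1=M] -> [I,M,I] (invalidations this op: 1; running total: 4)
Op 12: C2 read [C2 read from I: others=['C1=M'] -> C2=S, others downsized to S] -> [I,S,S] (invalidations this op: 0; running total: 4)

Answer: 4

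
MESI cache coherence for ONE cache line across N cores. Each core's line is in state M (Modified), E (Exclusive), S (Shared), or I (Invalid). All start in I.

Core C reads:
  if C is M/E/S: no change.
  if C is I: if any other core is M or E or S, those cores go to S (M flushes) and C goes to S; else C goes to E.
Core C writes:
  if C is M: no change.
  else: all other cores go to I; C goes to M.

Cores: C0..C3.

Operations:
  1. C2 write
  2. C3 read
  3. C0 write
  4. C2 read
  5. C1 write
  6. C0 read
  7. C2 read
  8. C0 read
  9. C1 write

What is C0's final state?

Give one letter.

Answer: I

Derivation:
Op 1: C2 write [C2 write: invalidate none -> C2=M] -> [I,I,M,I]
Op 2: C3 read [C3 read from I: others=['C2=M'] -> C3=S, others downsized to S] -> [I,I,S,S]
Op 3: C0 write [C0 write: invalidate ['C2=S', 'C3=S'] -> C0=M] -> [M,I,I,I]
Op 4: C2 read [C2 read from I: others=['C0=M'] -> C2=S, others downsized to S] -> [S,I,S,I]
Op 5: C1 write [C1 write: invalidate ['C0=S', 'C2=S'] -> C1=M] -> [I,M,I,I]
Op 6: C0 read [C0 read from I: others=['C1=M'] -> C0=S, others downsized to S] -> [S,S,I,I]
Op 7: C2 read [C2 read from I: others=['C0=S', 'C1=S'] -> C2=S, others downsized to S] -> [S,S,S,I]
Op 8: C0 read [C0 read: already in S, no change] -> [S,S,S,I]
Op 9: C1 write [C1 write: invalidate ['C0=S', 'C2=S'] -> C1=M] -> [I,M,I,I]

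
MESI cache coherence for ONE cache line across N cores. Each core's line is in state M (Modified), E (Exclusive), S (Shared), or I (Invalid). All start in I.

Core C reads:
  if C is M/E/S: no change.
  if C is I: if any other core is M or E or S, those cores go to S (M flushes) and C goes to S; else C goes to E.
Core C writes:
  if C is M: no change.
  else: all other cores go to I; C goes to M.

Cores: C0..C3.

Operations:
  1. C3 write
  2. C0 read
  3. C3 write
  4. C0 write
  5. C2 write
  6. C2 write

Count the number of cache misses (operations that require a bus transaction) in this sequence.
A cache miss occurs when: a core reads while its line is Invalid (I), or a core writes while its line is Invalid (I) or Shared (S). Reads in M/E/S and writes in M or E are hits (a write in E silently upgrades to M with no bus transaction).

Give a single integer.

Op 1: C3 write [C3 write: invalidate none -> C3=M] -> [I,I,I,M] [MISS #1: write from I]
Op 2: C0 read [C0 read from I: others=['C3=M'] -> C0=S, others downsized to S] -> [S,I,I,S] [MISS #2: read from I]
Op 3: C3 write [C3 write: invalidate ['C0=S'] -> C3=M] -> [I,I,I,M] [MISS #3: write from S]
Op 4: C0 write [C0 write: invalidate ['C3=M'] -> C0=M] -> [M,I,I,I] [MISS #4: write from I]
Op 5: C2 write [C2 write: invalidate ['C0=M'] -> C2=M] -> [I,I,M,I] [MISS #5: write from I]
Op 6: C2 write [C2 write: already M (modified), no change] -> [I,I,M,I] [hit: write from M]

Answer: 5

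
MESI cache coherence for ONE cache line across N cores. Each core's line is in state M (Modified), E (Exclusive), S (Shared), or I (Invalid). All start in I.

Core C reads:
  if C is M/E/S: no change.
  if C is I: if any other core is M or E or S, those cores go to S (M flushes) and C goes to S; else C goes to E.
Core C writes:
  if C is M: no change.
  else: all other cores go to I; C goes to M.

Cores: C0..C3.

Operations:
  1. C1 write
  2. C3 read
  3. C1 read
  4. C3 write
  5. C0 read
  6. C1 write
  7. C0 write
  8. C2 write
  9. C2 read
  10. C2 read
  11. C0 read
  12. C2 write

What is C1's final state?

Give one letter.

Answer: I

Derivation:
Op 1: C1 write [C1 write: invalidate none -> C1=M] -> [I,M,I,I]
Op 2: C3 read [C3 read from I: others=['C1=M'] -> C3=S, others downsized to S] -> [I,S,I,S]
Op 3: C1 read [C1 read: already in S, no change] -> [I,S,I,S]
Op 4: C3 write [C3 write: invalidate ['C1=S'] -> C3=M] -> [I,I,I,M]
Op 5: C0 read [C0 read from I: others=['C3=M'] -> C0=S, others downsized to S] -> [S,I,I,S]
Op 6: C1 write [C1 write: invalidate ['C0=S', 'C3=S'] -> C1=M] -> [I,M,I,I]
Op 7: C0 write [C0 write: invalidate ['C1=M'] -> C0=M] -> [M,I,I,I]
Op 8: C2 write [C2 write: invalidate ['C0=M'] -> C2=M] -> [I,I,M,I]
Op 9: C2 read [C2 read: already in M, no change] -> [I,I,M,I]
Op 10: C2 read [C2 read: already in M, no change] -> [I,I,M,I]
Op 11: C0 read [C0 read from I: others=['C2=M'] -> C0=S, others downsized to S] -> [S,I,S,I]
Op 12: C2 write [C2 write: invalidate ['C0=S'] -> C2=M] -> [I,I,M,I]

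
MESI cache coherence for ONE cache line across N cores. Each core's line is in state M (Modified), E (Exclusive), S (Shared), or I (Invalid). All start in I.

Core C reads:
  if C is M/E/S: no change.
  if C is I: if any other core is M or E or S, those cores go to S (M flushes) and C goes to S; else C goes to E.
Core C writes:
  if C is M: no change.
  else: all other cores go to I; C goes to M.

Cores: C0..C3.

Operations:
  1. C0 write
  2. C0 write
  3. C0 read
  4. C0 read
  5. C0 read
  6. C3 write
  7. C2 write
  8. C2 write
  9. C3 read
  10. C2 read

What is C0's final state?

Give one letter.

Op 1: C0 write [C0 write: invalidate none -> C0=M] -> [M,I,I,I]
Op 2: C0 write [C0 write: already M (modified), no change] -> [M,I,I,I]
Op 3: C0 read [C0 read: already in M, no change] -> [M,I,I,I]
Op 4: C0 read [C0 read: already in M, no change] -> [M,I,I,I]
Op 5: C0 read [C0 read: already in M, no change] -> [M,I,I,I]
Op 6: C3 write [C3 write: invalidate ['C0=M'] -> C3=M] -> [I,I,I,M]
Op 7: C2 write [C2 write: invalidate ['C3=M'] -> C2=M] -> [I,I,M,I]
Op 8: C2 write [C2 write: already M (modified), no change] -> [I,I,M,I]
Op 9: C3 read [C3 read from I: others=['C2=M'] -> C3=S, others downsized to S] -> [I,I,S,S]
Op 10: C2 read [C2 read: already in S, no change] -> [I,I,S,S]

Answer: I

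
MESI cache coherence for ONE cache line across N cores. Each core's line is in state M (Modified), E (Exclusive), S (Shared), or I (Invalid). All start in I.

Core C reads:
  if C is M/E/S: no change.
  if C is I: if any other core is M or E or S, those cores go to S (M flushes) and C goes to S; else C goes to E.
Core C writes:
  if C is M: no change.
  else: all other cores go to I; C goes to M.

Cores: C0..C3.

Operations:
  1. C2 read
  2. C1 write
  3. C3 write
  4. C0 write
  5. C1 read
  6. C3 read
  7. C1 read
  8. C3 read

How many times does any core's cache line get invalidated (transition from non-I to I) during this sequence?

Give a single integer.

Answer: 3

Derivation:
Op 1: C2 read [C2 read from I: no other sharers -> C2=E (exclusive)] -> [I,I,E,I] (invalidations this op: 0; running total: 0)
Op 2: C1 write [C1 write: invalidate ['C2=E'] -> C1=M] -> [I,M,I,I] (invalidations this op: 1; running total: 1)
Op 3: C3 write [C3 write: invalidate ['C1=M'] -> C3=M] -> [I,I,I,M] (invalidations this op: 1; running total: 2)
Op 4: C0 write [C0 write: invalidate ['C3=M'] -> C0=M] -> [M,I,I,I] (invalidations this op: 1; running total: 3)
Op 5: C1 read [C1 read from I: others=['C0=M'] -> C1=S, others downsized to S] -> [S,S,I,I] (invalidations this op: 0; running total: 3)
Op 6: C3 read [C3 read from I: others=['C0=S', 'C1=S'] -> C3=S, others downsized to S] -> [S,S,I,S] (invalidations this op: 0; running total: 3)
Op 7: C1 read [C1 read: already in S, no change] -> [S,S,I,S] (invalidations this op: 0; running total: 3)
Op 8: C3 read [C3 read: already in S, no change] -> [S,S,I,S] (invalidations this op: 0; running total: 3)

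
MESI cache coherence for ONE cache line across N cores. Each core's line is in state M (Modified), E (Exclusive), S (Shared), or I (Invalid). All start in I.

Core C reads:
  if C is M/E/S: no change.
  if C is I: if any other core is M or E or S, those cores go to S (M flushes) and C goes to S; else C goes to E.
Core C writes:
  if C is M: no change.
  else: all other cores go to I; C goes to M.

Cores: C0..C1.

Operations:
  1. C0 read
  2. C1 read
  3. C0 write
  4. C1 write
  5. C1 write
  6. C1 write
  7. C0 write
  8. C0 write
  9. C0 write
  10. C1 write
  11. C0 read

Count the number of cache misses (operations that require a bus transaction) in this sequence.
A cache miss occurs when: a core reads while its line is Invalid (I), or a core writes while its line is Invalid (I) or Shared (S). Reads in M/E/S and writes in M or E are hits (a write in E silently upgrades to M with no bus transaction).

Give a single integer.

Op 1: C0 read [C0 read from I: no other sharers -> C0=E (exclusive)] -> [E,I] [MISS #1: read from I]
Op 2: C1 read [C1 read from I: others=['C0=E'] -> C1=S, others downsized to S] -> [S,S] [MISS #2: read from I]
Op 3: C0 write [C0 write: invalidate ['C1=S'] -> C0=M] -> [M,I] [MISS #3: write from S]
Op 4: C1 write [C1 write: invalidate ['C0=M'] -> C1=M] -> [I,M] [MISS #4: write from I]
Op 5: C1 write [C1 write: already M (modified), no change] -> [I,M] [hit: write from M]
Op 6: C1 write [C1 write: already M (modified), no change] -> [I,M] [hit: write from M]
Op 7: C0 write [C0 write: invalidate ['C1=M'] -> C0=M] -> [M,I] [MISS #5: write from I]
Op 8: C0 write [C0 write: already M (modified), no change] -> [M,I] [hit: write from M]
Op 9: C0 write [C0 write: already M (modified), no change] -> [M,I] [hit: write from M]
Op 10: C1 write [C1 write: invalidate ['C0=M'] -> C1=M] -> [I,M] [MISS #6: write from I]
Op 11: C0 read [C0 read from I: others=['C1=M'] -> C0=S, others downsized to S] -> [S,S] [MISS #7: read from I]

Answer: 7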